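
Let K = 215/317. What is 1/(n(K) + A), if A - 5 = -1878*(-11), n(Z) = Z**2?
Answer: 100489/2076450432 ≈ 4.8395e-5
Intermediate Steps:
K = 215/317 (K = 215*(1/317) = 215/317 ≈ 0.67823)
A = 20663 (A = 5 - 1878*(-11) = 5 + 20658 = 20663)
1/(n(K) + A) = 1/((215/317)**2 + 20663) = 1/(46225/100489 + 20663) = 1/(2076450432/100489) = 100489/2076450432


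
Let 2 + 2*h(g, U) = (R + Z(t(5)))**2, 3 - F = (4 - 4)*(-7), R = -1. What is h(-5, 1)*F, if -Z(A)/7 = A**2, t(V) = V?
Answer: 46461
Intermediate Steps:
Z(A) = -7*A**2
F = 3 (F = 3 - (4 - 4)*(-7) = 3 - 0*(-7) = 3 - 1*0 = 3 + 0 = 3)
h(g, U) = 15487 (h(g, U) = -1 + (-1 - 7*5**2)**2/2 = -1 + (-1 - 7*25)**2/2 = -1 + (-1 - 175)**2/2 = -1 + (1/2)*(-176)**2 = -1 + (1/2)*30976 = -1 + 15488 = 15487)
h(-5, 1)*F = 15487*3 = 46461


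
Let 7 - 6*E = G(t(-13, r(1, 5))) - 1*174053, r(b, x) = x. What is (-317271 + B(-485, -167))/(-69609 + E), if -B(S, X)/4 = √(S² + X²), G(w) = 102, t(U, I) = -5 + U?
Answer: 317271/40616 + √263114/10154 ≈ 7.8620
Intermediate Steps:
E = 28993 (E = 7/6 - (102 - 1*174053)/6 = 7/6 - (102 - 174053)/6 = 7/6 - ⅙*(-173951) = 7/6 + 173951/6 = 28993)
B(S, X) = -4*√(S² + X²)
(-317271 + B(-485, -167))/(-69609 + E) = (-317271 - 4*√((-485)² + (-167)²))/(-69609 + 28993) = (-317271 - 4*√(235225 + 27889))/(-40616) = (-317271 - 4*√263114)*(-1/40616) = 317271/40616 + √263114/10154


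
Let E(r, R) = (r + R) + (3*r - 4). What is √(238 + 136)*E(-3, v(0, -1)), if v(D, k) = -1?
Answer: -17*√374 ≈ -328.76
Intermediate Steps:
E(r, R) = -4 + R + 4*r (E(r, R) = (R + r) + (-4 + 3*r) = -4 + R + 4*r)
√(238 + 136)*E(-3, v(0, -1)) = √(238 + 136)*(-4 - 1 + 4*(-3)) = √374*(-4 - 1 - 12) = √374*(-17) = -17*√374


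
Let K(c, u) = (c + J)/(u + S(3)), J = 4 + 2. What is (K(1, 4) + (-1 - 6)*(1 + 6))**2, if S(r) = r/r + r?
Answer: 148225/64 ≈ 2316.0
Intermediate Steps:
S(r) = 1 + r
J = 6
K(c, u) = (6 + c)/(4 + u) (K(c, u) = (c + 6)/(u + (1 + 3)) = (6 + c)/(u + 4) = (6 + c)/(4 + u))
(K(1, 4) + (-1 - 6)*(1 + 6))**2 = ((6 + 1)/(4 + 4) + (-1 - 6)*(1 + 6))**2 = (7/8 - 7*7)**2 = ((1/8)*7 - 49)**2 = (7/8 - 49)**2 = (-385/8)**2 = 148225/64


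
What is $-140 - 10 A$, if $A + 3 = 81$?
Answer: $-920$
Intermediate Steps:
$A = 78$ ($A = -3 + 81 = 78$)
$-140 - 10 A = -140 - 780 = -920$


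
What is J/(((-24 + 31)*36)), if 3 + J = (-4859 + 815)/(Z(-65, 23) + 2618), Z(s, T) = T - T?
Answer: -661/36652 ≈ -0.018034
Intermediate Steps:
Z(s, T) = 0
J = -5949/1309 (J = -3 + (-4859 + 815)/(0 + 2618) = -3 - 4044/2618 = -3 - 4044*1/2618 = -3 - 2022/1309 = -5949/1309 ≈ -4.5447)
J/(((-24 + 31)*36)) = -5949*1/(36*(-24 + 31))/1309 = -5949/(1309*(7*36)) = -5949/1309/252 = -5949/1309*1/252 = -661/36652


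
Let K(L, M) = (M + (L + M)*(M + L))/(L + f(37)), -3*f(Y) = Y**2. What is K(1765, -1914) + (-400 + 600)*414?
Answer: 325133661/3926 ≈ 82816.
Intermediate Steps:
f(Y) = -Y**2/3
K(L, M) = (M + (L + M)**2)/(-1369/3 + L) (K(L, M) = (M + (L + M)*(M + L))/(L - 1/3*37**2) = (M + (L + M)*(L + M))/(L - 1/3*1369) = (M + (L + M)**2)/(L - 1369/3) = (M + (L + M)**2)/(-1369/3 + L))
K(1765, -1914) + (-400 + 600)*414 = 3*(-1914 + (1765 - 1914)**2)/(-1369 + 3*1765) + (-400 + 600)*414 = 3*(-1914 + (-149)**2)/(-1369 + 5295) + 200*414 = 3*(-1914 + 22201)/3926 + 82800 = 3*(1/3926)*20287 + 82800 = 60861/3926 + 82800 = 325133661/3926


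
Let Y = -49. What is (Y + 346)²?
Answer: 88209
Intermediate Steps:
(Y + 346)² = (-49 + 346)² = 297² = 88209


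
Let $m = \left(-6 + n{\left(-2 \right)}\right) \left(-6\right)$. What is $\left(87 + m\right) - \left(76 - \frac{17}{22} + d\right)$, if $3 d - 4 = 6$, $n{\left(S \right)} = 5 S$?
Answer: $\frac{6893}{66} \approx 104.44$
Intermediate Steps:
$d = \frac{10}{3}$ ($d = \frac{4}{3} + \frac{1}{3} \cdot 6 = \frac{4}{3} + 2 = \frac{10}{3} \approx 3.3333$)
$m = 96$ ($m = \left(-6 + 5 \left(-2\right)\right) \left(-6\right) = \left(-6 - 10\right) \left(-6\right) = \left(-16\right) \left(-6\right) = 96$)
$\left(87 + m\right) - \left(76 - \frac{17}{22} + d\right) = \left(87 + 96\right) - \left(\frac{238}{3} - \frac{17}{22}\right) = 183 + \left(\left(-76 + 51 \cdot \frac{1}{66}\right) - \frac{10}{3}\right) = 183 + \left(\left(-76 + \frac{17}{22}\right) - \frac{10}{3}\right) = 183 - \frac{5185}{66} = \frac{6893}{66}$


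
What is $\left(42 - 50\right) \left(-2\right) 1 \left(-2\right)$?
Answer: $-32$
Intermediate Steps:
$\left(42 - 50\right) \left(-2\right) 1 \left(-2\right) = - 8 \left(\left(-2\right) \left(-2\right)\right) = \left(-8\right) 4 = -32$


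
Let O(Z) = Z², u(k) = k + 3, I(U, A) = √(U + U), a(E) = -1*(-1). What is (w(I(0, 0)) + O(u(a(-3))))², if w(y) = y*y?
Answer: 256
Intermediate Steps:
a(E) = 1
I(U, A) = √2*√U (I(U, A) = √(2*U) = √2*√U)
u(k) = 3 + k
w(y) = y²
(w(I(0, 0)) + O(u(a(-3))))² = ((√2*√0)² + (3 + 1)²)² = ((√2*0)² + 4²)² = (0² + 16)² = (0 + 16)² = 16² = 256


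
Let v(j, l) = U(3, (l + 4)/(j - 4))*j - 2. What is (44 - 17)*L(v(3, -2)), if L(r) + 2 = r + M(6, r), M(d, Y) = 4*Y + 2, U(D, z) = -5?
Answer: -2295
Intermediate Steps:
M(d, Y) = 2 + 4*Y
v(j, l) = -2 - 5*j (v(j, l) = -5*j - 2 = -2 - 5*j)
L(r) = 5*r (L(r) = -2 + (r + (2 + 4*r)) = -2 + (2 + 5*r) = 5*r)
(44 - 17)*L(v(3, -2)) = (44 - 17)*(5*(-2 - 5*3)) = 27*(5*(-2 - 15)) = 27*(5*(-17)) = 27*(-85) = -2295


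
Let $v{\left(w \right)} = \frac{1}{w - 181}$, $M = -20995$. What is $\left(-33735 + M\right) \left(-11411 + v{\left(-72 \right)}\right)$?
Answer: $\frac{158004634320}{253} \approx 6.2452 \cdot 10^{8}$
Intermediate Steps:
$v{\left(w \right)} = \frac{1}{-181 + w}$
$\left(-33735 + M\right) \left(-11411 + v{\left(-72 \right)}\right) = \left(-33735 - 20995\right) \left(-11411 + \frac{1}{-181 - 72}\right) = - 54730 \left(-11411 + \frac{1}{-253}\right) = - 54730 \left(-11411 - \frac{1}{253}\right) = \left(-54730\right) \left(- \frac{2886984}{253}\right) = \frac{158004634320}{253}$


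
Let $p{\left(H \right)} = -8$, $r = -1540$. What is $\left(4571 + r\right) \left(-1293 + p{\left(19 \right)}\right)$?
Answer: $-3943331$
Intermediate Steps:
$\left(4571 + r\right) \left(-1293 + p{\left(19 \right)}\right) = \left(4571 - 1540\right) \left(-1293 - 8\right) = 3031 \left(-1301\right) = -3943331$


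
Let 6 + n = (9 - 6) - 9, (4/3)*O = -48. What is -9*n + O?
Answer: 72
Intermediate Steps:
O = -36 (O = (¾)*(-48) = -36)
n = -12 (n = -6 + ((9 - 6) - 9) = -6 + (3 - 9) = -6 - 6 = -12)
-9*n + O = -9*(-12) - 36 = 108 - 36 = 72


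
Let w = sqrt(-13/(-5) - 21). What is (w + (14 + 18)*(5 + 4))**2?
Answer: 414628/5 + 1152*I*sqrt(115)/5 ≈ 82926.0 + 2470.8*I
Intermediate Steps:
w = 2*I*sqrt(115)/5 (w = sqrt(-13*(-1/5) - 21) = sqrt(13/5 - 21) = sqrt(-92/5) = 2*I*sqrt(115)/5 ≈ 4.2895*I)
(w + (14 + 18)*(5 + 4))**2 = (2*I*sqrt(115)/5 + (14 + 18)*(5 + 4))**2 = (2*I*sqrt(115)/5 + 32*9)**2 = (2*I*sqrt(115)/5 + 288)**2 = (288 + 2*I*sqrt(115)/5)**2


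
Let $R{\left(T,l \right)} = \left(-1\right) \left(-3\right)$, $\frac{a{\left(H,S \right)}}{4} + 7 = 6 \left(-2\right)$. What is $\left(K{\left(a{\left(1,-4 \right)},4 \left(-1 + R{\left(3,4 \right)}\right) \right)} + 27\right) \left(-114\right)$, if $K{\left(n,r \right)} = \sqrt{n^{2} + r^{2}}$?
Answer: $-3078 - 456 \sqrt{365} \approx -11790.0$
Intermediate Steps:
$a{\left(H,S \right)} = -76$ ($a{\left(H,S \right)} = -28 + 4 \cdot 6 \left(-2\right) = -28 + 4 \left(-12\right) = -28 - 48 = -76$)
$R{\left(T,l \right)} = 3$
$\left(K{\left(a{\left(1,-4 \right)},4 \left(-1 + R{\left(3,4 \right)}\right) \right)} + 27\right) \left(-114\right) = \left(\sqrt{\left(-76\right)^{2} + \left(4 \left(-1 + 3\right)\right)^{2}} + 27\right) \left(-114\right) = \left(\sqrt{5776 + \left(4 \cdot 2\right)^{2}} + 27\right) \left(-114\right) = \left(\sqrt{5776 + 8^{2}} + 27\right) \left(-114\right) = \left(\sqrt{5776 + 64} + 27\right) \left(-114\right) = \left(\sqrt{5840} + 27\right) \left(-114\right) = \left(4 \sqrt{365} + 27\right) \left(-114\right) = \left(27 + 4 \sqrt{365}\right) \left(-114\right) = -3078 - 456 \sqrt{365}$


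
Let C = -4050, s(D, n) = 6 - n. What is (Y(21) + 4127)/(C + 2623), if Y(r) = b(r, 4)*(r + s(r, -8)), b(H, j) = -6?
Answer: -3917/1427 ≈ -2.7449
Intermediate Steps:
Y(r) = -84 - 6*r (Y(r) = -6*(r + (6 - 1*(-8))) = -6*(r + (6 + 8)) = -6*(r + 14) = -6*(14 + r) = -84 - 6*r)
(Y(21) + 4127)/(C + 2623) = ((-84 - 6*21) + 4127)/(-4050 + 2623) = ((-84 - 126) + 4127)/(-1427) = (-210 + 4127)*(-1/1427) = 3917*(-1/1427) = -3917/1427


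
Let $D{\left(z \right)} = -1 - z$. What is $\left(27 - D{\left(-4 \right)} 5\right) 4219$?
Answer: $50628$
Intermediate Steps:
$\left(27 - D{\left(-4 \right)} 5\right) 4219 = \left(27 - \left(-1 - -4\right) 5\right) 4219 = \left(27 - \left(-1 + 4\right) 5\right) 4219 = \left(27 - 3 \cdot 5\right) 4219 = \left(27 - 15\right) 4219 = 12 \cdot 4219 = 50628$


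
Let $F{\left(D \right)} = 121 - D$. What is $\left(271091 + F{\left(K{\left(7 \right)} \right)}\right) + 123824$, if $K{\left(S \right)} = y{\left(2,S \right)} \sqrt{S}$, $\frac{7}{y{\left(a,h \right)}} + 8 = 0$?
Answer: $395036 + \frac{7 \sqrt{7}}{8} \approx 3.9504 \cdot 10^{5}$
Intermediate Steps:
$y{\left(a,h \right)} = - \frac{7}{8}$ ($y{\left(a,h \right)} = \frac{7}{-8 + 0} = \frac{7}{-8} = 7 \left(- \frac{1}{8}\right) = - \frac{7}{8}$)
$K{\left(S \right)} = - \frac{7 \sqrt{S}}{8}$
$\left(271091 + F{\left(K{\left(7 \right)} \right)}\right) + 123824 = \left(271091 + \left(121 - - \frac{7 \sqrt{7}}{8}\right)\right) + 123824 = \left(271091 + \left(121 + \frac{7 \sqrt{7}}{8}\right)\right) + 123824 = \left(271212 + \frac{7 \sqrt{7}}{8}\right) + 123824 = 395036 + \frac{7 \sqrt{7}}{8}$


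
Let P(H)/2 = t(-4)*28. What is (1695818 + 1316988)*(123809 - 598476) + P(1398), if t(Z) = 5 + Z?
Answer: -1430079585546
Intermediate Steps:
P(H) = 56 (P(H) = 2*((5 - 4)*28) = 2*(1*28) = 2*28 = 56)
(1695818 + 1316988)*(123809 - 598476) + P(1398) = (1695818 + 1316988)*(123809 - 598476) + 56 = 3012806*(-474667) + 56 = -1430079585602 + 56 = -1430079585546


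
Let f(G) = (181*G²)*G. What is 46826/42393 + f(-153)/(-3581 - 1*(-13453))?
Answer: -2113958031113/32192592 ≈ -65666.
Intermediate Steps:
f(G) = 181*G³
46826/42393 + f(-153)/(-3581 - 1*(-13453)) = 46826/42393 + (181*(-153)³)/(-3581 - 1*(-13453)) = 46826*(1/42393) + (181*(-3581577))/(-3581 + 13453) = 3602/3261 - 648265437/9872 = -2113958031113/32192592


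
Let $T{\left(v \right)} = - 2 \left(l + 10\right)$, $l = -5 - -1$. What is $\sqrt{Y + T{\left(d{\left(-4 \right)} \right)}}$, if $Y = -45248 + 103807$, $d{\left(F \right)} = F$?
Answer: $\sqrt{58547} \approx 241.96$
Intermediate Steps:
$Y = 58559$
$l = -4$ ($l = -5 + 1 = -4$)
$T{\left(v \right)} = -12$ ($T{\left(v \right)} = - 2 \left(-4 + 10\right) = \left(-2\right) 6 = -12$)
$\sqrt{Y + T{\left(d{\left(-4 \right)} \right)}} = \sqrt{58559 - 12} = \sqrt{58547}$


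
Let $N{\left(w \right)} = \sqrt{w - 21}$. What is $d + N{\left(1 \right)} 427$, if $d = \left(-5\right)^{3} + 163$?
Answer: $38 + 854 i \sqrt{5} \approx 38.0 + 1909.6 i$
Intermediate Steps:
$d = 38$ ($d = -125 + 163 = 38$)
$N{\left(w \right)} = \sqrt{-21 + w}$
$d + N{\left(1 \right)} 427 = 38 + \sqrt{-21 + 1} \cdot 427 = 38 + \sqrt{-20} \cdot 427 = 38 + 2 i \sqrt{5} \cdot 427 = 38 + 854 i \sqrt{5}$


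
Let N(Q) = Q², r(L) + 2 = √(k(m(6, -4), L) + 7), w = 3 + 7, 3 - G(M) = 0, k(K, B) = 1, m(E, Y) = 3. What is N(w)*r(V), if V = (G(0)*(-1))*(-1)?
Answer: -200 + 200*√2 ≈ 82.843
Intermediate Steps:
G(M) = 3 (G(M) = 3 - 1*0 = 3 + 0 = 3)
V = 3 (V = (3*(-1))*(-1) = -3*(-1) = 3)
w = 10
r(L) = -2 + 2*√2 (r(L) = -2 + √(1 + 7) = -2 + √8 = -2 + 2*√2)
N(w)*r(V) = 10²*(-2 + 2*√2) = 100*(-2 + 2*√2) = -200 + 200*√2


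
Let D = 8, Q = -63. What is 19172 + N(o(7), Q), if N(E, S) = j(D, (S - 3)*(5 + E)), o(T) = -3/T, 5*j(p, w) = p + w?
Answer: 668964/35 ≈ 19113.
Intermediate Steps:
j(p, w) = p/5 + w/5 (j(p, w) = (p + w)/5 = p/5 + w/5)
N(E, S) = 8/5 + (-3 + S)*(5 + E)/5 (N(E, S) = (⅕)*8 + ((S - 3)*(5 + E))/5 = 8/5 + ((-3 + S)*(5 + E))/5 = 8/5 + (-3 + S)*(5 + E)/5)
19172 + N(o(7), Q) = 19172 + (-7/5 - 63 - (-9)/(5*7) + (⅕)*(-3/7)*(-63)) = 19172 + (-7/5 - 63 - (-9)/(5*7) + (⅕)*(-3*⅐)*(-63)) = 19172 + (-7/5 - 63 - ⅗*(-3/7) + (⅕)*(-3/7)*(-63)) = 19172 + (-7/5 - 63 + 9/35 + 27/5) = 19172 - 2056/35 = 668964/35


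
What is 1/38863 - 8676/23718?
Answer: -56191945/153625439 ≈ -0.36577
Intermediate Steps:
1/38863 - 8676/23718 = 1/38863 - 1*1446/3953 = 1/38863 - 1446/3953 = -56191945/153625439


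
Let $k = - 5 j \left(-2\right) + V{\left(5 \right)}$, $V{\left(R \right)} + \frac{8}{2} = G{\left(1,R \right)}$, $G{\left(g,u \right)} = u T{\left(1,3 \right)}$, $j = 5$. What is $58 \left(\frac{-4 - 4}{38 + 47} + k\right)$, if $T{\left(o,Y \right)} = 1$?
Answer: $\frac{250966}{85} \approx 2952.5$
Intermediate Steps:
$G{\left(g,u \right)} = u$ ($G{\left(g,u \right)} = u 1 = u$)
$V{\left(R \right)} = -4 + R$
$k = 51$ ($k = - 5 \cdot 5 \left(-2\right) + \left(-4 + 5\right) = \left(-5\right) \left(-10\right) + 1 = 50 + 1 = 51$)
$58 \left(\frac{-4 - 4}{38 + 47} + k\right) = 58 \left(\frac{-4 - 4}{38 + 47} + 51\right) = 58 \left(- \frac{8}{85} + 51\right) = 58 \cdot \frac{4327}{85} = \frac{250966}{85}$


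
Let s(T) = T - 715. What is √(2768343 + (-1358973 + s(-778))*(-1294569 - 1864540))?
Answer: √4297863153137 ≈ 2.0731e+6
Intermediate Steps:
s(T) = -715 + T
√(2768343 + (-1358973 + s(-778))*(-1294569 - 1864540)) = √(2768343 + (-1358973 + (-715 - 778))*(-1294569 - 1864540)) = √(2768343 + (-1358973 - 1493)*(-3159109)) = √(2768343 - 1360466*(-3159109)) = √(2768343 + 4297860384794) = √4297863153137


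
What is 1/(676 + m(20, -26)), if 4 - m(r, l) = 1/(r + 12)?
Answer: 32/21759 ≈ 0.0014707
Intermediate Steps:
m(r, l) = 4 - 1/(12 + r) (m(r, l) = 4 - 1/(r + 12) = 4 - 1/(12 + r))
1/(676 + m(20, -26)) = 1/(676 + (47 + 4*20)/(12 + 20)) = 1/(676 + (47 + 80)/32) = 1/(676 + (1/32)*127) = 1/(676 + 127/32) = 1/(21759/32) = 32/21759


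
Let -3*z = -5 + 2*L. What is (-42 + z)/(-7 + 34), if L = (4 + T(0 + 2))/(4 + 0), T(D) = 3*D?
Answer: -14/9 ≈ -1.5556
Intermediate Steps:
L = 5/2 (L = (4 + 3*(0 + 2))/(4 + 0) = (4 + 3*2)/4 = (4 + 6)*(¼) = 10*(¼) = 5/2 ≈ 2.5000)
z = 0 (z = -(-5 + 2*(5/2))/3 = -(-5 + 5)/3 = -⅓*0 = 0)
(-42 + z)/(-7 + 34) = (-42 + 0)/(-7 + 34) = -42/27 = -42*1/27 = -14/9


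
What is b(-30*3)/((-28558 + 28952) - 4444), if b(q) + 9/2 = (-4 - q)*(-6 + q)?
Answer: 5507/2700 ≈ 2.0396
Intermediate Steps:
b(q) = -9/2 + (-6 + q)*(-4 - q) (b(q) = -9/2 + (-4 - q)*(-6 + q) = -9/2 + (-6 + q)*(-4 - q))
b(-30*3)/((-28558 + 28952) - 4444) = (39/2 - (-30*3)**2 + 2*(-30*3))/((-28558 + 28952) - 4444) = (39/2 - 1*(-90)**2 + 2*(-90))/(394 - 4444) = (39/2 - 1*8100 - 180)/(-4050) = (39/2 - 8100 - 180)*(-1/4050) = -16521/2*(-1/4050) = 5507/2700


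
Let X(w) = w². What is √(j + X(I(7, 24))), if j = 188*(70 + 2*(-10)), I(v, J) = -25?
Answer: 5*√401 ≈ 100.12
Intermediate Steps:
j = 9400 (j = 188*(70 - 20) = 188*50 = 9400)
√(j + X(I(7, 24))) = √(9400 + (-25)²) = √(9400 + 625) = √10025 = 5*√401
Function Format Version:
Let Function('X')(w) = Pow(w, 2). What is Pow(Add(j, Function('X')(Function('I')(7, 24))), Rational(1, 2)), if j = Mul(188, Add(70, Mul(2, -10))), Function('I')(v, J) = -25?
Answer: Mul(5, Pow(401, Rational(1, 2))) ≈ 100.12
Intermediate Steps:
j = 9400 (j = Mul(188, Add(70, -20)) = Mul(188, 50) = 9400)
Pow(Add(j, Function('X')(Function('I')(7, 24))), Rational(1, 2)) = Pow(Add(9400, Pow(-25, 2)), Rational(1, 2)) = Pow(Add(9400, 625), Rational(1, 2)) = Pow(10025, Rational(1, 2)) = Mul(5, Pow(401, Rational(1, 2)))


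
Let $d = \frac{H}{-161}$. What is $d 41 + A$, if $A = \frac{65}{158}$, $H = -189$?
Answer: $\frac{176401}{3634} \approx 48.542$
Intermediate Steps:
$d = \frac{27}{23}$ ($d = - \frac{189}{-161} = \left(-189\right) \left(- \frac{1}{161}\right) = \frac{27}{23} \approx 1.1739$)
$A = \frac{65}{158}$ ($A = 65 \cdot \frac{1}{158} = \frac{65}{158} \approx 0.41139$)
$d 41 + A = \frac{27}{23} \cdot 41 + \frac{65}{158} = \frac{1107}{23} + \frac{65}{158} = \frac{176401}{3634}$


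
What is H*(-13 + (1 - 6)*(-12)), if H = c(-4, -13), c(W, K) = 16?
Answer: 752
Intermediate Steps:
H = 16
H*(-13 + (1 - 6)*(-12)) = 16*(-13 + (1 - 6)*(-12)) = 16*(-13 - 5*(-12)) = 16*(-13 + 60) = 16*47 = 752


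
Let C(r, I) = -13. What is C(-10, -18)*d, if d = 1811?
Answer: -23543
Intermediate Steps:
C(-10, -18)*d = -13*1811 = -23543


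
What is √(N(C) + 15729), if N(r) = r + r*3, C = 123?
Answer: √16221 ≈ 127.36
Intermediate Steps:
N(r) = 4*r (N(r) = r + 3*r = 4*r)
√(N(C) + 15729) = √(4*123 + 15729) = √(492 + 15729) = √16221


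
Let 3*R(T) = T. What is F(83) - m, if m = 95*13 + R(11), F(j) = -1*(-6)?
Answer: -3698/3 ≈ -1232.7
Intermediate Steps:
F(j) = 6
R(T) = T/3
m = 3716/3 (m = 95*13 + (⅓)*11 = 1235 + 11/3 = 3716/3 ≈ 1238.7)
F(83) - m = 6 - 1*3716/3 = 6 - 3716/3 = -3698/3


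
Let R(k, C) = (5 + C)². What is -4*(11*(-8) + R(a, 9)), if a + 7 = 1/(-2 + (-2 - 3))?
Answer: -432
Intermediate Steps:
a = -50/7 (a = -7 + 1/(-2 + (-2 - 3)) = -7 + 1/(-2 - 5) = -7 + 1/(-7) = -7 - ⅐ = -50/7 ≈ -7.1429)
-4*(11*(-8) + R(a, 9)) = -4*(11*(-8) + (5 + 9)²) = -4*(-88 + 14²) = -4*(-88 + 196) = -4*108 = -432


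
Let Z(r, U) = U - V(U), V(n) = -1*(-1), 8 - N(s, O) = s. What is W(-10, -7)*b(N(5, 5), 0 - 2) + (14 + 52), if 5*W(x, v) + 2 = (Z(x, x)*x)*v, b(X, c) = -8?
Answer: 6506/5 ≈ 1301.2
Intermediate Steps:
N(s, O) = 8 - s
V(n) = 1
Z(r, U) = -1 + U (Z(r, U) = U - 1*1 = U - 1 = -1 + U)
W(x, v) = -⅖ + v*x*(-1 + x)/5 (W(x, v) = -⅖ + (((-1 + x)*x)*v)/5 = -⅖ + ((x*(-1 + x))*v)/5 = -⅖ + (v*x*(-1 + x))/5 = -⅖ + v*x*(-1 + x)/5)
W(-10, -7)*b(N(5, 5), 0 - 2) + (14 + 52) = (-⅖ + (⅕)*(-7)*(-10)*(-1 - 10))*(-8) + (14 + 52) = (-⅖ + (⅕)*(-7)*(-10)*(-11))*(-8) + 66 = (-⅖ - 154)*(-8) + 66 = -772/5*(-8) + 66 = 6176/5 + 66 = 6506/5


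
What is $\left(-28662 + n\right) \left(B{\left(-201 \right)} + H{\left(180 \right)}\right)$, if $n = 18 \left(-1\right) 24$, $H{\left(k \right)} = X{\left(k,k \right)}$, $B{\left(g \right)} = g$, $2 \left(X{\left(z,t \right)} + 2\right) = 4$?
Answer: $5847894$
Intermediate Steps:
$X{\left(z,t \right)} = 0$ ($X{\left(z,t \right)} = -2 + \frac{1}{2} \cdot 4 = -2 + 2 = 0$)
$H{\left(k \right)} = 0$
$n = -432$ ($n = \left(-18\right) 24 = -432$)
$\left(-28662 + n\right) \left(B{\left(-201 \right)} + H{\left(180 \right)}\right) = \left(-28662 - 432\right) \left(-201 + 0\right) = \left(-29094\right) \left(-201\right) = 5847894$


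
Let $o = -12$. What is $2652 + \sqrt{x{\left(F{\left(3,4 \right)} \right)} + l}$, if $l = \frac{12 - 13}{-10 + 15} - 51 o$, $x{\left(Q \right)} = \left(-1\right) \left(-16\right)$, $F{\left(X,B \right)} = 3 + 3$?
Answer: $2652 + \frac{\sqrt{15695}}{5} \approx 2677.1$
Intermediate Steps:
$F{\left(X,B \right)} = 6$
$x{\left(Q \right)} = 16$
$l = \frac{3059}{5}$ ($l = \frac{12 - 13}{-10 + 15} - -612 = - \frac{1}{5} + 612 = \frac{3059}{5} \approx 611.8$)
$2652 + \sqrt{x{\left(F{\left(3,4 \right)} \right)} + l} = 2652 + \sqrt{16 + \frac{3059}{5}} = 2652 + \sqrt{\frac{3139}{5}} = 2652 + \frac{\sqrt{15695}}{5}$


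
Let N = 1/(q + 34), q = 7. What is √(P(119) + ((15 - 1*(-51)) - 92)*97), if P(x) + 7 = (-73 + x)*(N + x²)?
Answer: √1090764123/41 ≈ 805.53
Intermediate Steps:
N = 1/41 (N = 1/(7 + 34) = 1/41 ≈ 0.024390)
P(x) = -7 + (-73 + x)*(1/41 + x²)
√(P(119) + ((15 - 1*(-51)) - 92)*97) = √((-360/41 + 119³ - 73*119² + (1/41)*119) + ((15 - 1*(-51)) - 92)*97) = √((-360/41 + 1685159 - 73*14161 + 119/41) + ((15 + 51) - 92)*97) = √((-360/41 + 1685159 - 1033753 + 119/41) + (66 - 92)*97) = √(26707405/41 - 26*97) = √(26707405/41 - 2522) = √(26604003/41) = √1090764123/41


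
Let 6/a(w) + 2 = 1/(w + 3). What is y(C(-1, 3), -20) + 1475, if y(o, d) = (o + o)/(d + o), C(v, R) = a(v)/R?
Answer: 11801/8 ≈ 1475.1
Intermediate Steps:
a(w) = 6/(-2 + 1/(3 + w)) (a(w) = 6/(-2 + 1/(w + 3)) = 6/(-2 + 1/(3 + w)))
C(v, R) = 6*(-3 - v)/(R*(5 + 2*v)) (C(v, R) = (6*(-3 - v)/(5 + 2*v))/R = 6*(-3 - v)/(R*(5 + 2*v)))
y(o, d) = 2*o/(d + o) (y(o, d) = (2*o)/(d + o) = 2*o/(d + o))
y(C(-1, 3), -20) + 1475 = 2*(6*(-3 - 1*(-1))/(3*(5 + 2*(-1))))/(-20 + 6*(-3 - 1*(-1))/(3*(5 + 2*(-1)))) + 1475 = 2*(6*(⅓)*(-3 + 1)/(5 - 2))/(-20 + 6*(⅓)*(-3 + 1)/(5 - 2)) + 1475 = 2*(6*(⅓)*(-2)/3)/(-20 + 6*(⅓)*(-2)/3) + 1475 = 2*(6*(⅓)*(⅓)*(-2))/(-20 + 6*(⅓)*(⅓)*(-2)) + 1475 = 2*(-4/3)/(-20 - 4/3) + 1475 = 2*(-4/3)/(-64/3) + 1475 = 2*(-4/3)*(-3/64) + 1475 = ⅛ + 1475 = 11801/8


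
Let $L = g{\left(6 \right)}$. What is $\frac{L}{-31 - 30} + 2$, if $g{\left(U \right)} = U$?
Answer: $\frac{116}{61} \approx 1.9016$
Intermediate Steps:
$L = 6$
$\frac{L}{-31 - 30} + 2 = \frac{1}{-31 - 30} \cdot 6 + 2 = \frac{1}{-61} \cdot 6 + 2 = \left(- \frac{1}{61}\right) 6 + 2 = - \frac{6}{61} + 2 = \frac{116}{61}$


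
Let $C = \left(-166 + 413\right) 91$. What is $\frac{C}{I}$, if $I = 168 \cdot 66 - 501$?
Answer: $\frac{22477}{10587} \approx 2.1231$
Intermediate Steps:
$I = 10587$ ($I = 11088 - 501 = 10587$)
$C = 22477$ ($C = 247 \cdot 91 = 22477$)
$\frac{C}{I} = \frac{22477}{10587}$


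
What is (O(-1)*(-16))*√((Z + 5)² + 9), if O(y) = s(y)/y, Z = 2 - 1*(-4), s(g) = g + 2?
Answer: 16*√130 ≈ 182.43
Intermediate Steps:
s(g) = 2 + g
Z = 6 (Z = 2 + 4 = 6)
O(y) = (2 + y)/y
(O(-1)*(-16))*√((Z + 5)² + 9) = (((2 - 1)/(-1))*(-16))*√((6 + 5)² + 9) = (-1*1*(-16))*√(11² + 9) = (-1*(-16))*√(121 + 9) = 16*√130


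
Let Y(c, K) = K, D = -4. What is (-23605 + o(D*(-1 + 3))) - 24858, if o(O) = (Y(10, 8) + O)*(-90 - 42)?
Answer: -48463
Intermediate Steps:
o(O) = -1056 - 132*O (o(O) = (8 + O)*(-90 - 42) = (8 + O)*(-132) = -1056 - 132*O)
(-23605 + o(D*(-1 + 3))) - 24858 = (-23605 + (-1056 - (-528)*(-1 + 3))) - 24858 = (-23605 + (-1056 - (-528)*2)) - 24858 = (-23605 + (-1056 - 132*(-8))) - 24858 = (-23605 + (-1056 + 1056)) - 24858 = (-23605 + 0) - 24858 = -23605 - 24858 = -48463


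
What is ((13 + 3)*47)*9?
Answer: 6768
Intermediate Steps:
((13 + 3)*47)*9 = (16*47)*9 = 752*9 = 6768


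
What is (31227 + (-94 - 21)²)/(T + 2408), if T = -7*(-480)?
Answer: 11113/1442 ≈ 7.7067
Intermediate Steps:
T = 3360
(31227 + (-94 - 21)²)/(T + 2408) = (31227 + (-94 - 21)²)/(3360 + 2408) = (31227 + (-115)²)/5768 = (31227 + 13225)*(1/5768) = 44452*(1/5768) = 11113/1442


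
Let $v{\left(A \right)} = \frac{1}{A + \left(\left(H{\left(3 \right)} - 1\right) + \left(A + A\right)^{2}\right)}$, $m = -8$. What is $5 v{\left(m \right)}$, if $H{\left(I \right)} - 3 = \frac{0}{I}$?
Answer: $\frac{1}{50} \approx 0.02$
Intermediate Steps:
$H{\left(I \right)} = 3$ ($H{\left(I \right)} = 3 + \frac{0}{I} = 3 + 0 = 3$)
$v{\left(A \right)} = \frac{1}{2 + A + 4 A^{2}}$ ($v{\left(A \right)} = \frac{1}{A + \left(\left(3 - 1\right) + \left(A + A\right)^{2}\right)} = \frac{1}{A + \left(2 + \left(2 A\right)^{2}\right)} = \frac{1}{A + \left(2 + 4 A^{2}\right)} = \frac{1}{2 + A + 4 A^{2}}$)
$5 v{\left(m \right)} = \frac{5}{2 - 8 + 4 \left(-8\right)^{2}} = \frac{5}{2 - 8 + 4 \cdot 64} = \frac{5}{2 - 8 + 256} = \frac{5}{250} = 5 \cdot \frac{1}{250} = \frac{1}{50}$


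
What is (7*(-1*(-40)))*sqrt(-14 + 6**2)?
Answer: 280*sqrt(22) ≈ 1313.3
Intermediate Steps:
(7*(-1*(-40)))*sqrt(-14 + 6**2) = (7*40)*sqrt(-14 + 36) = 280*sqrt(22)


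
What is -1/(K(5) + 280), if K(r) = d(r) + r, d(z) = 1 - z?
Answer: -1/281 ≈ -0.0035587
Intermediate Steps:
K(r) = 1 (K(r) = (1 - r) + r = 1)
-1/(K(5) + 280) = -1/(1 + 280) = -1/281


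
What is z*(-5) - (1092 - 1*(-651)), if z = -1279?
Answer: 4652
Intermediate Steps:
z*(-5) - (1092 - 1*(-651)) = -1279*(-5) - (1092 - 1*(-651)) = 6395 - (1092 + 651) = 6395 - 1*1743 = 6395 - 1743 = 4652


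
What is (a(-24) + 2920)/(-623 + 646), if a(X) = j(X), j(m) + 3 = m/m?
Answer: 2918/23 ≈ 126.87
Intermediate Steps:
j(m) = -2 (j(m) = -3 + m/m = -3 + 1 = -2)
a(X) = -2
(a(-24) + 2920)/(-623 + 646) = (-2 + 2920)/(-623 + 646) = 2918/23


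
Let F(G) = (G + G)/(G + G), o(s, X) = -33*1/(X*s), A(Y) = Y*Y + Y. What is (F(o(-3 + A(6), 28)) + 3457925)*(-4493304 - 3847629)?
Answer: -28842329084958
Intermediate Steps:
A(Y) = Y + Y² (A(Y) = Y² + Y = Y + Y²)
o(s, X) = -33/(X*s) (o(s, X) = -33*1/(X*s) = -33/(X*s))
F(G) = 1 (F(G) = (2*G)/((2*G)) = (2*G)*(1/(2*G)) = 1)
(F(o(-3 + A(6), 28)) + 3457925)*(-4493304 - 3847629) = (1 + 3457925)*(-4493304 - 3847629) = 3457926*(-8340933) = -28842329084958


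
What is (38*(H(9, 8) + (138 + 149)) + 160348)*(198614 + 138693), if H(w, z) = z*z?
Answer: 58585503602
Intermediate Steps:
H(w, z) = z²
(38*(H(9, 8) + (138 + 149)) + 160348)*(198614 + 138693) = (38*(8² + (138 + 149)) + 160348)*(198614 + 138693) = (38*(64 + 287) + 160348)*337307 = (38*351 + 160348)*337307 = (13338 + 160348)*337307 = 173686*337307 = 58585503602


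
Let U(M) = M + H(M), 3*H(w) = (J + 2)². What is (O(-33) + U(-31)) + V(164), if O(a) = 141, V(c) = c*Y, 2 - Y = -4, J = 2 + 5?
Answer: 1121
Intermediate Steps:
J = 7
Y = 6 (Y = 2 - 1*(-4) = 2 + 4 = 6)
H(w) = 27 (H(w) = (7 + 2)²/3 = (⅓)*9² = (⅓)*81 = 27)
V(c) = 6*c (V(c) = c*6 = 6*c)
U(M) = 27 + M (U(M) = M + 27 = 27 + M)
(O(-33) + U(-31)) + V(164) = (141 + (27 - 31)) + 6*164 = (141 - 4) + 984 = 137 + 984 = 1121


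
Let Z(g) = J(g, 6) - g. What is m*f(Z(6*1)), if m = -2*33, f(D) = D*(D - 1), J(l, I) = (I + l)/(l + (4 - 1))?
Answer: -5236/3 ≈ -1745.3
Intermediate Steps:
J(l, I) = (I + l)/(3 + l) (J(l, I) = (I + l)/(l + 3) = (I + l)/(3 + l))
Z(g) = -g + (6 + g)/(3 + g) (Z(g) = (6 + g)/(3 + g) - g = -g + (6 + g)/(3 + g))
f(D) = D*(-1 + D)
m = -66
m*f(Z(6*1)) = -66*(6 + 6*1 - 6*1*(3 + 6*1))/(3 + 6*1)*(-1 + (6 + 6*1 - 6*1*(3 + 6*1))/(3 + 6*1)) = -66*(6 + 6 - 1*6*(3 + 6))/(3 + 6)*(-1 + (6 + 6 - 1*6*(3 + 6))/(3 + 6)) = -66*(6 + 6 - 1*6*9)/9*(-1 + (6 + 6 - 1*6*9)/9) = -66*(6 + 6 - 54)/9*(-1 + (6 + 6 - 54)/9) = -66*(1/9)*(-42)*(-1 + (1/9)*(-42)) = -(-308)*(-1 - 14/3) = -(-308)*(-17)/3 = -66*238/9 = -5236/3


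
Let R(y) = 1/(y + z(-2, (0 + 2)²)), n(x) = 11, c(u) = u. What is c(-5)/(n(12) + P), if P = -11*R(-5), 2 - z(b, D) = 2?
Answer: -25/66 ≈ -0.37879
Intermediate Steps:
z(b, D) = 0 (z(b, D) = 2 - 1*2 = 2 - 2 = 0)
R(y) = 1/y (R(y) = 1/(y + 0) = 1/y)
P = 11/5 (P = -11/(-5) = -11*(-⅕) = 11/5 ≈ 2.2000)
c(-5)/(n(12) + P) = -5/(11 + 11/5) = -5/66/5 = -5*5/66 = -25/66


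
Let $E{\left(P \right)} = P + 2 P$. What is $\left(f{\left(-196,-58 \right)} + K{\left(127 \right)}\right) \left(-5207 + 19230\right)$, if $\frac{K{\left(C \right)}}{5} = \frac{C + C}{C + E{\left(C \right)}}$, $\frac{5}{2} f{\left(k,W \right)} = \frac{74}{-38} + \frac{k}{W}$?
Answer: $\frac{237423413}{5510} \approx 43090.0$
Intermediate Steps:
$f{\left(k,W \right)} = - \frac{74}{95} + \frac{2 k}{5 W}$ ($f{\left(k,W \right)} = \frac{2 \left(\frac{74}{-38} + \frac{k}{W}\right)}{5} = \frac{2 \left(74 \left(- \frac{1}{38}\right) + \frac{k}{W}\right)}{5} = \frac{2 \left(- \frac{37}{19} + \frac{k}{W}\right)}{5} = - \frac{74}{95} + \frac{2 k}{5 W}$)
$E{\left(P \right)} = 3 P$
$K{\left(C \right)} = \frac{5}{2}$ ($K{\left(C \right)} = 5 \frac{C + C}{C + 3 C} = 5 \frac{2 C}{4 C} = 5 \cdot 2 C \frac{1}{4 C} = 5 \cdot \frac{1}{2} = \frac{5}{2}$)
$\left(f{\left(-196,-58 \right)} + K{\left(127 \right)}\right) \left(-5207 + 19230\right) = \left(\frac{2 \left(\left(-37\right) \left(-58\right) + 19 \left(-196\right)\right)}{95 \left(-58\right)} + \frac{5}{2}\right) \left(-5207 + 19230\right) = \left(\frac{2}{95} \left(- \frac{1}{58}\right) \left(2146 - 3724\right) + \frac{5}{2}\right) 14023 = \left(\frac{2}{95} \left(- \frac{1}{58}\right) \left(-1578\right) + \frac{5}{2}\right) 14023 = \left(\frac{1578}{2755} + \frac{5}{2}\right) 14023 = \frac{16931}{5510} \cdot 14023 = \frac{237423413}{5510}$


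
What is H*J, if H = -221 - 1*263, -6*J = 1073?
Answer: 259666/3 ≈ 86555.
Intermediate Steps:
J = -1073/6 (J = -⅙*1073 = -1073/6 ≈ -178.83)
H = -484 (H = -221 - 263 = -484)
H*J = -484*(-1073/6) = 259666/3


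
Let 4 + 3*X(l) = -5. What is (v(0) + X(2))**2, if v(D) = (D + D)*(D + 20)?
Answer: 9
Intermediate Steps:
X(l) = -3 (X(l) = -4/3 + (1/3)*(-5) = -4/3 - 5/3 = -3)
v(D) = 2*D*(20 + D) (v(D) = (2*D)*(20 + D) = 2*D*(20 + D))
(v(0) + X(2))**2 = (2*0*(20 + 0) - 3)**2 = (2*0*20 - 3)**2 = (0 - 3)**2 = (-3)**2 = 9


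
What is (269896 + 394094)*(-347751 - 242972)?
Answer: -392234164770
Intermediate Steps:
(269896 + 394094)*(-347751 - 242972) = 663990*(-590723) = -392234164770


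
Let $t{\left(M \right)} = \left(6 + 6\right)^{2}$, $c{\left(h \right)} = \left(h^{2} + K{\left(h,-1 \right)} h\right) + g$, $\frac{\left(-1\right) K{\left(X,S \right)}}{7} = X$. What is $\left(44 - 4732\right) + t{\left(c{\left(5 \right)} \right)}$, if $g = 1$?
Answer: $-4544$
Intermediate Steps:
$K{\left(X,S \right)} = - 7 X$
$c{\left(h \right)} = 1 - 6 h^{2}$ ($c{\left(h \right)} = \left(h^{2} + - 7 h h\right) + 1 = \left(h^{2} - 7 h^{2}\right) + 1 = - 6 h^{2} + 1 = 1 - 6 h^{2}$)
$t{\left(M \right)} = 144$ ($t{\left(M \right)} = 12^{2} = 144$)
$\left(44 - 4732\right) + t{\left(c{\left(5 \right)} \right)} = \left(44 - 4732\right) + 144 = -4688 + 144 = -4544$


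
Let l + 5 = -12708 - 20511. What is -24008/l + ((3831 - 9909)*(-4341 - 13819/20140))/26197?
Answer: 1104388705741343/1095577139870 ≈ 1008.0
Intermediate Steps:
l = -33224 (l = -5 + (-12708 - 20511) = -5 - 33219 = -33224)
-24008/l + ((3831 - 9909)*(-4341 - 13819/20140))/26197 = -24008/(-33224) + ((3831 - 9909)*(-4341 - 13819/20140))/26197 = -24008*(-1/33224) - 6078*(-4341 - 13819*1/20140)*(1/26197) = 3001/4153 - 6078*(-4341 - 13819/20140)*(1/26197) = 3001/4153 - 6078*(-87441559/20140)*(1/26197) = 3001/4153 + (265734897801/10070)*(1/26197) = 3001/4153 + 265734897801/263803790 = 1104388705741343/1095577139870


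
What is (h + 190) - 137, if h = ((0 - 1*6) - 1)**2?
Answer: 102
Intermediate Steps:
h = 49 (h = ((0 - 6) - 1)**2 = (-6 - 1)**2 = (-7)**2 = 49)
(h + 190) - 137 = (49 + 190) - 137 = 239 - 137 = 102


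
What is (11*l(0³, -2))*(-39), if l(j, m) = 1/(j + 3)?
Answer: -143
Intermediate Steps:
l(j, m) = 1/(3 + j)
(11*l(0³, -2))*(-39) = (11/(3 + 0³))*(-39) = (11/(3 + 0))*(-39) = (11/3)*(-39) = -143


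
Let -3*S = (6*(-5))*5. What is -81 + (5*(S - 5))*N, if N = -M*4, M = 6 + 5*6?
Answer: -32481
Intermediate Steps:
S = 50 (S = -6*(-5)*5/3 = -(-10)*5 = -1/3*(-150) = 50)
M = 36 (M = 6 + 30 = 36)
N = -144 (N = -1*36*4 = -36*4 = -144)
-81 + (5*(S - 5))*N = -81 + (5*(50 - 5))*(-144) = -81 + (5*45)*(-144) = -81 + 225*(-144) = -81 - 32400 = -32481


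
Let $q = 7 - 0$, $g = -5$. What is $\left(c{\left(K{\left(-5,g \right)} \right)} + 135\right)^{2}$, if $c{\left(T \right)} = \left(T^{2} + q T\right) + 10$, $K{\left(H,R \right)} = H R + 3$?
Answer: $1265625$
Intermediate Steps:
$K{\left(H,R \right)} = 3 + H R$
$q = 7$ ($q = 7 + 0 = 7$)
$c{\left(T \right)} = 10 + T^{2} + 7 T$ ($c{\left(T \right)} = \left(T^{2} + 7 T\right) + 10 = 10 + T^{2} + 7 T$)
$\left(c{\left(K{\left(-5,g \right)} \right)} + 135\right)^{2} = \left(\left(10 + \left(3 - -25\right)^{2} + 7 \left(3 - -25\right)\right) + 135\right)^{2} = \left(\left(10 + \left(3 + 25\right)^{2} + 7 \left(3 + 25\right)\right) + 135\right)^{2} = \left(\left(10 + 28^{2} + 7 \cdot 28\right) + 135\right)^{2} = \left(\left(10 + 784 + 196\right) + 135\right)^{2} = \left(990 + 135\right)^{2} = 1125^{2} = 1265625$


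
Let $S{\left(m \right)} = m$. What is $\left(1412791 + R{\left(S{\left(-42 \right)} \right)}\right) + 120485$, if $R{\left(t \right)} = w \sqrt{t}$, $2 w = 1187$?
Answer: $1533276 + \frac{1187 i \sqrt{42}}{2} \approx 1.5333 \cdot 10^{6} + 3846.3 i$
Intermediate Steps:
$w = \frac{1187}{2}$ ($w = \frac{1}{2} \cdot 1187 = \frac{1187}{2} \approx 593.5$)
$R{\left(t \right)} = \frac{1187 \sqrt{t}}{2}$
$\left(1412791 + R{\left(S{\left(-42 \right)} \right)}\right) + 120485 = \left(1412791 + \frac{1187 \sqrt{-42}}{2}\right) + 120485 = \left(1412791 + \frac{1187 i \sqrt{42}}{2}\right) + 120485 = 1533276 + \frac{1187 i \sqrt{42}}{2}$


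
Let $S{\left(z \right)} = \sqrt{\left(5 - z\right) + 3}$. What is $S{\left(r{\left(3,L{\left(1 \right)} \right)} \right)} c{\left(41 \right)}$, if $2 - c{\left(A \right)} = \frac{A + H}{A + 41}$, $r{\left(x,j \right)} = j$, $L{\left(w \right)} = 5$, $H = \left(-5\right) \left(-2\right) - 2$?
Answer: $\frac{115 \sqrt{3}}{82} \approx 2.4291$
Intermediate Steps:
$H = 8$ ($H = 10 - 2 = 8$)
$S{\left(z \right)} = \sqrt{8 - z}$
$c{\left(A \right)} = 2 - \frac{8 + A}{41 + A}$ ($c{\left(A \right)} = 2 - \frac{A + 8}{A + 41} = 2 - \frac{8 + A}{41 + A}$)
$S{\left(r{\left(3,L{\left(1 \right)} \right)} \right)} c{\left(41 \right)} = \sqrt{8 - 5} \frac{74 + 41}{41 + 41} = \sqrt{8 - 5} \cdot \frac{1}{82} \cdot 115 = \sqrt{3} \cdot \frac{1}{82} \cdot 115 = \sqrt{3} \cdot \frac{115}{82} = \frac{115 \sqrt{3}}{82}$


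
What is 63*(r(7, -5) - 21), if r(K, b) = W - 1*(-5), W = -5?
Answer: -1323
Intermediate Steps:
r(K, b) = 0 (r(K, b) = -5 - 1*(-5) = -5 + 5 = 0)
63*(r(7, -5) - 21) = 63*(0 - 21) = 63*(-21) = -1323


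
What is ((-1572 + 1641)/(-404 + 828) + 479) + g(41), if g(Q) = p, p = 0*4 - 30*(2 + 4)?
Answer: 126845/424 ≈ 299.16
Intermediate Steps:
p = -180 (p = 0 - 30*6 = 0 - 5*36 = 0 - 180 = -180)
g(Q) = -180
((-1572 + 1641)/(-404 + 828) + 479) + g(41) = ((-1572 + 1641)/(-404 + 828) + 479) - 180 = (69/424 + 479) - 180 = 203165/424 - 180 = 126845/424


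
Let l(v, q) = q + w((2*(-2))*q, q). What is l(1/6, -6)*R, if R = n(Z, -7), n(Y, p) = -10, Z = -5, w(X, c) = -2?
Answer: 80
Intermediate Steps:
l(v, q) = -2 + q (l(v, q) = q - 2 = -2 + q)
R = -10
l(1/6, -6)*R = (-2 - 6)*(-10) = -8*(-10) = 80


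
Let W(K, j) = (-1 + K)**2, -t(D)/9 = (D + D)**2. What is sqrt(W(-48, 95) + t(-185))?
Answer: I*sqrt(1229699) ≈ 1108.9*I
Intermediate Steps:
t(D) = -36*D**2 (t(D) = -9*(D + D)**2 = -9*4*D**2 = -36*D**2)
sqrt(W(-48, 95) + t(-185)) = sqrt((-1 - 48)**2 - 36*(-185)**2) = sqrt((-49)**2 - 36*34225) = sqrt(2401 - 1232100) = sqrt(-1229699) = I*sqrt(1229699)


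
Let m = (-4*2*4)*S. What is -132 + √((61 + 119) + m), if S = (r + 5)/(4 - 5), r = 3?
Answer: -132 + 2*√109 ≈ -111.12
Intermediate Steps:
S = -8 (S = (3 + 5)/(4 - 5) = 8/(-1) = 8*(-1) = -8)
m = 256 (m = (-4*2*4)*(-8) = -8*4*(-8) = -32*(-8) = 256)
-132 + √((61 + 119) + m) = -132 + √((61 + 119) + 256) = -132 + √(180 + 256) = -132 + √436 = -132 + 2*√109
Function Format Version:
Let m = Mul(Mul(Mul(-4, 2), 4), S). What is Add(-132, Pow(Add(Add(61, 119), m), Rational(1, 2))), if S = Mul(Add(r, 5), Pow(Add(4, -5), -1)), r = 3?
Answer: Add(-132, Mul(2, Pow(109, Rational(1, 2)))) ≈ -111.12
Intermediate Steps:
S = -8 (S = Mul(Add(3, 5), Pow(Add(4, -5), -1)) = Mul(8, Pow(-1, -1)) = Mul(8, -1) = -8)
m = 256 (m = Mul(Mul(Mul(-4, 2), 4), -8) = Mul(Mul(-8, 4), -8) = Mul(-32, -8) = 256)
Add(-132, Pow(Add(Add(61, 119), m), Rational(1, 2))) = Add(-132, Pow(Add(Add(61, 119), 256), Rational(1, 2))) = Add(-132, Pow(Add(180, 256), Rational(1, 2))) = Add(-132, Pow(436, Rational(1, 2))) = Add(-132, Mul(2, Pow(109, Rational(1, 2))))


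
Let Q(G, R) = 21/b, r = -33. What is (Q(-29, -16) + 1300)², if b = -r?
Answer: 204690249/121 ≈ 1.6917e+6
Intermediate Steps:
b = 33 (b = -1*(-33) = 33)
Q(G, R) = 7/11 (Q(G, R) = 21/33 = 21*(1/33) = 7/11)
(Q(-29, -16) + 1300)² = (7/11 + 1300)² = (14307/11)² = 204690249/121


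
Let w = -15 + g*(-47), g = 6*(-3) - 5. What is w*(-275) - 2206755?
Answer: -2499905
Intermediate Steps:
g = -23 (g = -18 - 5 = -23)
w = 1066 (w = -15 - 23*(-47) = -15 + 1081 = 1066)
w*(-275) - 2206755 = 1066*(-275) - 2206755 = -293150 - 2206755 = -2499905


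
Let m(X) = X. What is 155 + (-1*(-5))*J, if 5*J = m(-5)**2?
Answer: 180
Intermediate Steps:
J = 5 (J = (1/5)*(-5)**2 = (1/5)*25 = 5)
155 + (-1*(-5))*J = 155 - 1*(-5)*5 = 155 + 5*5 = 155 + 25 = 180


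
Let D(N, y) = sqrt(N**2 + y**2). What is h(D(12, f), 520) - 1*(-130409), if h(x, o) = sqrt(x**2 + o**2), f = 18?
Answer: 130409 + 2*sqrt(67717) ≈ 1.3093e+5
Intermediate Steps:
h(x, o) = sqrt(o**2 + x**2)
h(D(12, f), 520) - 1*(-130409) = sqrt(520**2 + (sqrt(12**2 + 18**2))**2) - 1*(-130409) = sqrt(270400 + (sqrt(144 + 324))**2) + 130409 = sqrt(270400 + (sqrt(468))**2) + 130409 = sqrt(270400 + (6*sqrt(13))**2) + 130409 = sqrt(270400 + 468) + 130409 = sqrt(270868) + 130409 = 2*sqrt(67717) + 130409 = 130409 + 2*sqrt(67717)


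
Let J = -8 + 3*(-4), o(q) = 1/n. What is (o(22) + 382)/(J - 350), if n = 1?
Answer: -383/370 ≈ -1.0351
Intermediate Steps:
o(q) = 1 (o(q) = 1/1 = 1)
J = -20 (J = -8 - 12 = -20)
(o(22) + 382)/(J - 350) = (1 + 382)/(-20 - 350) = 383/(-370) = 383*(-1/370) = -383/370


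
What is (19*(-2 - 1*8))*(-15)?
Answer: 2850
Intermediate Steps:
(19*(-2 - 1*8))*(-15) = (19*(-2 - 8))*(-15) = (19*(-10))*(-15) = -190*(-15) = 2850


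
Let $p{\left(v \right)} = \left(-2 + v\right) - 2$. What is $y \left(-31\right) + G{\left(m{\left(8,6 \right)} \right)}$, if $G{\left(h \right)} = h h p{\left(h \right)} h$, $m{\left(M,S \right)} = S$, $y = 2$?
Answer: $370$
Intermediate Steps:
$p{\left(v \right)} = -4 + v$
$G{\left(h \right)} = h^{3} \left(-4 + h\right)$ ($G{\left(h \right)} = h h \left(-4 + h\right) h = h^{2} \left(-4 + h\right) h = h^{3} \left(-4 + h\right)$)
$y \left(-31\right) + G{\left(m{\left(8,6 \right)} \right)} = 2 \left(-31\right) + 6^{3} \left(-4 + 6\right) = -62 + 216 \cdot 2 = -62 + 432 = 370$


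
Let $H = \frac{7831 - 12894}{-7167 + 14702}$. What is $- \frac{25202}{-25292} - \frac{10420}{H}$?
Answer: $\frac{992960695063}{64026698} \approx 15509.0$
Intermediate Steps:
$H = - \frac{5063}{7535} \approx -0.67193$
$- \frac{25202}{-25292} - \frac{10420}{H} = - \frac{25202}{-25292} - \frac{10420}{- \frac{5063}{7535}} = \left(-25202\right) \left(- \frac{1}{25292}\right) - - \frac{78514700}{5063} = \frac{12601}{12646} + \frac{78514700}{5063} = \frac{992960695063}{64026698}$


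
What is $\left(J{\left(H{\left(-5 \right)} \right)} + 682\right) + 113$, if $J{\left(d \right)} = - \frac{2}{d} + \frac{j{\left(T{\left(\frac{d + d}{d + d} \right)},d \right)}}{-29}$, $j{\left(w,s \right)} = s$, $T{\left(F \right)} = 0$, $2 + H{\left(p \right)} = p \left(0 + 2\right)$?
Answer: $\frac{138431}{174} \approx 795.58$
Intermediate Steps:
$H{\left(p \right)} = -2 + 2 p$ ($H{\left(p \right)} = -2 + p \left(0 + 2\right) = -2 + p 2 = -2 + 2 p$)
$J{\left(d \right)} = - \frac{2}{d} - \frac{d}{29}$ ($J{\left(d \right)} = - \frac{2}{d} + \frac{d}{-29} = - \frac{2}{d} + d \left(- \frac{1}{29}\right) = - \frac{2}{d} - \frac{d}{29}$)
$\left(J{\left(H{\left(-5 \right)} \right)} + 682\right) + 113 = \left(\left(- \frac{2}{-2 + 2 \left(-5\right)} - \frac{-2 + 2 \left(-5\right)}{29}\right) + 682\right) + 113 = \left(\left(- \frac{2}{-2 - 10} - \frac{-2 - 10}{29}\right) + 682\right) + 113 = \left(\left(- \frac{2}{-12} - - \frac{12}{29}\right) + 682\right) + 113 = \left(\left(\left(-2\right) \left(- \frac{1}{12}\right) + \frac{12}{29}\right) + 682\right) + 113 = \left(\left(\frac{1}{6} + \frac{12}{29}\right) + 682\right) + 113 = \left(\frac{101}{174} + 682\right) + 113 = \frac{118769}{174} + 113 = \frac{138431}{174}$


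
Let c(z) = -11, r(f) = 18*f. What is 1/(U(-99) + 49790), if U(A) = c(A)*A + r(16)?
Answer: 1/51167 ≈ 1.9544e-5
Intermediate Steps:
U(A) = 288 - 11*A (U(A) = -11*A + 18*16 = -11*A + 288 = 288 - 11*A)
1/(U(-99) + 49790) = 1/((288 - 11*(-99)) + 49790) = 1/((288 + 1089) + 49790) = 1/(1377 + 49790) = 1/51167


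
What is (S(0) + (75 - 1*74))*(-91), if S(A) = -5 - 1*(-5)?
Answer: -91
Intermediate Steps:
S(A) = 0 (S(A) = -5 + 5 = 0)
(S(0) + (75 - 1*74))*(-91) = (0 + (75 - 1*74))*(-91) = (0 + (75 - 74))*(-91) = (0 + 1)*(-91) = 1*(-91) = -91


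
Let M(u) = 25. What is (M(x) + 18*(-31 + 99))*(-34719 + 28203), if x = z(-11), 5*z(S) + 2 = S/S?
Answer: -8138484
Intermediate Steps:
z(S) = -⅕ (z(S) = -⅖ + (S/S)/5 = -⅖ + (⅕)*1 = -⅖ + ⅕ = -⅕)
x = -⅕ ≈ -0.20000
(M(x) + 18*(-31 + 99))*(-34719 + 28203) = (25 + 18*(-31 + 99))*(-34719 + 28203) = (25 + 18*68)*(-6516) = (25 + 1224)*(-6516) = 1249*(-6516) = -8138484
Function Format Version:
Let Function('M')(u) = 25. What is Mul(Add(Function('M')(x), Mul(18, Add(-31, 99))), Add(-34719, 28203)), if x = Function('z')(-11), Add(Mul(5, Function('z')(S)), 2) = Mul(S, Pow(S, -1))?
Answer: -8138484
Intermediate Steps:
Function('z')(S) = Rational(-1, 5) (Function('z')(S) = Add(Rational(-2, 5), Mul(Rational(1, 5), Mul(S, Pow(S, -1)))) = Add(Rational(-2, 5), Mul(Rational(1, 5), 1)) = Add(Rational(-2, 5), Rational(1, 5)) = Rational(-1, 5))
x = Rational(-1, 5) ≈ -0.20000
Mul(Add(Function('M')(x), Mul(18, Add(-31, 99))), Add(-34719, 28203)) = Mul(Add(25, Mul(18, Add(-31, 99))), Add(-34719, 28203)) = Mul(Add(25, Mul(18, 68)), -6516) = Mul(Add(25, 1224), -6516) = Mul(1249, -6516) = -8138484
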